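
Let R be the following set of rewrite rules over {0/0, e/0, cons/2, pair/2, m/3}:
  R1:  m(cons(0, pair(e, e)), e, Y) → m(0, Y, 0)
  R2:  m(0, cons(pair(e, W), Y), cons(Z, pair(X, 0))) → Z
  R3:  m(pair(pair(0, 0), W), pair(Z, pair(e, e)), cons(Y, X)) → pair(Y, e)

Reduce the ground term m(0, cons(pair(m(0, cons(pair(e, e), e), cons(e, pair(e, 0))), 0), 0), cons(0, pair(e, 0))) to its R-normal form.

0

1. m(0, cons(pair(m(0, cons(pair(e, e), e), cons(e, pair(e, 0))), 0), 0), cons(0, pair(e, 0)))  →  m(0, cons(pair(e, 0), 0), cons(0, pair(e, 0)))   [R2 at 2.1.1]
2. m(0, cons(pair(e, 0), 0), cons(0, pair(e, 0)))  →  0   [R2 at ε]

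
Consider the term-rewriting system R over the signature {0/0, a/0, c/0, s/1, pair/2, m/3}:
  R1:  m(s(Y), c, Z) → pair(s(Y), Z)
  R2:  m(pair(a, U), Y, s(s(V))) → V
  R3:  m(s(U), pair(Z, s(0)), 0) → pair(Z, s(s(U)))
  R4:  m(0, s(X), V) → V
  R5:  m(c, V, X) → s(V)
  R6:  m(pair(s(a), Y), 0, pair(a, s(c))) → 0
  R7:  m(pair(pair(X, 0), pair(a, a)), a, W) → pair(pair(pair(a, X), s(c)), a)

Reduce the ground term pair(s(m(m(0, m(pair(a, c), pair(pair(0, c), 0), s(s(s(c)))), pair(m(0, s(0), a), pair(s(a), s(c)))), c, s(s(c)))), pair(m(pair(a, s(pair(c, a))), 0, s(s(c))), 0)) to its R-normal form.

1. pair(s(m(m(0, m(pair(a, c), pair(pair(0, c), 0), s(s(s(c)))), pair(m(0, s(0), a), pair(s(a), s(c)))), c, s(s(c)))), pair(m(pair(a, s(pair(c, a))), 0, s(s(c))), 0))  →  pair(s(m(m(0, s(c), pair(m(0, s(0), a), pair(s(a), s(c)))), c, s(s(c)))), pair(m(pair(a, s(pair(c, a))), 0, s(s(c))), 0))   [R2 at 1.1.1.2]
2. pair(s(m(m(0, s(c), pair(m(0, s(0), a), pair(s(a), s(c)))), c, s(s(c)))), pair(m(pair(a, s(pair(c, a))), 0, s(s(c))), 0))  →  pair(s(m(pair(m(0, s(0), a), pair(s(a), s(c))), c, s(s(c)))), pair(m(pair(a, s(pair(c, a))), 0, s(s(c))), 0))   [R4 at 1.1.1]
3. pair(s(m(pair(m(0, s(0), a), pair(s(a), s(c))), c, s(s(c)))), pair(m(pair(a, s(pair(c, a))), 0, s(s(c))), 0))  →  pair(s(m(pair(a, pair(s(a), s(c))), c, s(s(c)))), pair(m(pair(a, s(pair(c, a))), 0, s(s(c))), 0))   [R4 at 1.1.1.1]
4. pair(s(m(pair(a, pair(s(a), s(c))), c, s(s(c)))), pair(m(pair(a, s(pair(c, a))), 0, s(s(c))), 0))  →  pair(s(c), pair(m(pair(a, s(pair(c, a))), 0, s(s(c))), 0))   [R2 at 1.1]
5. pair(s(c), pair(m(pair(a, s(pair(c, a))), 0, s(s(c))), 0))  →  pair(s(c), pair(c, 0))   [R2 at 2.1]

pair(s(c), pair(c, 0))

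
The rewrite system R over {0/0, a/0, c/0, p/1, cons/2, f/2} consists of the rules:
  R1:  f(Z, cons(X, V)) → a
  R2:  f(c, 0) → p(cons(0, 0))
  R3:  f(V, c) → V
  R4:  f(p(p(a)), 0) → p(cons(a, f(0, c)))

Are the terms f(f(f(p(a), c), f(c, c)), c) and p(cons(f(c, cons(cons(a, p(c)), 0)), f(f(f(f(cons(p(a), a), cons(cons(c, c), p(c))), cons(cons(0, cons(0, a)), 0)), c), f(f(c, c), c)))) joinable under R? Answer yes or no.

Reduce t₁ = f(f(f(p(a), c), f(c, c)), c):
1. f(f(f(p(a), c), f(c, c)), c)  →  f(f(p(a), c), f(c, c))   [R3 at ε]
2. f(f(p(a), c), f(c, c))  →  f(p(a), f(c, c))   [R3 at 1]
3. f(p(a), f(c, c))  →  f(p(a), c)   [R3 at 2]
4. f(p(a), c)  →  p(a)   [R3 at ε]

Reduce t₂ = p(cons(f(c, cons(cons(a, p(c)), 0)), f(f(f(f(cons(p(a), a), cons(cons(c, c), p(c))), cons(cons(0, cons(0, a)), 0)), c), f(f(c, c), c)))):
1. p(cons(f(c, cons(cons(a, p(c)), 0)), f(f(f(f(cons(p(a), a), cons(cons(c, c), p(c))), cons(cons(0, cons(0, a)), 0)), c), f(f(c, c), c))))  →  p(cons(a, f(f(f(f(cons(p(a), a), cons(cons(c, c), p(c))), cons(cons(0, cons(0, a)), 0)), c), f(f(c, c), c))))   [R1 at 1.1]
2. p(cons(a, f(f(f(f(cons(p(a), a), cons(cons(c, c), p(c))), cons(cons(0, cons(0, a)), 0)), c), f(f(c, c), c))))  →  p(cons(a, f(f(f(cons(p(a), a), cons(cons(c, c), p(c))), cons(cons(0, cons(0, a)), 0)), f(f(c, c), c))))   [R3 at 1.2.1]
3. p(cons(a, f(f(f(cons(p(a), a), cons(cons(c, c), p(c))), cons(cons(0, cons(0, a)), 0)), f(f(c, c), c))))  →  p(cons(a, f(a, f(f(c, c), c))))   [R1 at 1.2.1]
4. p(cons(a, f(a, f(f(c, c), c))))  →  p(cons(a, f(a, f(c, c))))   [R3 at 1.2.2]
5. p(cons(a, f(a, f(c, c))))  →  p(cons(a, f(a, c)))   [R3 at 1.2.2]
6. p(cons(a, f(a, c)))  →  p(cons(a, a))   [R3 at 1.2]

no — NF(t₁) = p(a), NF(t₂) = p(cons(a, a))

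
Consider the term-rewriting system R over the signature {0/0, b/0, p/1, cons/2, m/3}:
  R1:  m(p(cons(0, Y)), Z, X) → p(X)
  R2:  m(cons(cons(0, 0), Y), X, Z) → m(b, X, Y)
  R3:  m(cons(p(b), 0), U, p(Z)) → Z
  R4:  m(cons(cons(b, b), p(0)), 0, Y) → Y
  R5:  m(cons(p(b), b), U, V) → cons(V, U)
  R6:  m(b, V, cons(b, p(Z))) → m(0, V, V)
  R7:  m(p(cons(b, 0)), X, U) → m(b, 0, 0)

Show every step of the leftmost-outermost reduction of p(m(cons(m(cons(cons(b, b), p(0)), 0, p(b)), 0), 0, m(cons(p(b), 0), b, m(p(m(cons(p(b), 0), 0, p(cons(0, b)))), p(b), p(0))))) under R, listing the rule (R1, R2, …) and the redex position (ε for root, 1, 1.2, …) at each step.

p(0)

1. p(m(cons(m(cons(cons(b, b), p(0)), 0, p(b)), 0), 0, m(cons(p(b), 0), b, m(p(m(cons(p(b), 0), 0, p(cons(0, b)))), p(b), p(0)))))  →  p(m(cons(p(b), 0), 0, m(cons(p(b), 0), b, m(p(m(cons(p(b), 0), 0, p(cons(0, b)))), p(b), p(0)))))   [R4 at 1.1.1]
2. p(m(cons(p(b), 0), 0, m(cons(p(b), 0), b, m(p(m(cons(p(b), 0), 0, p(cons(0, b)))), p(b), p(0)))))  →  p(m(cons(p(b), 0), 0, m(cons(p(b), 0), b, m(p(cons(0, b)), p(b), p(0)))))   [R3 at 1.3.3.1.1]
3. p(m(cons(p(b), 0), 0, m(cons(p(b), 0), b, m(p(cons(0, b)), p(b), p(0)))))  →  p(m(cons(p(b), 0), 0, m(cons(p(b), 0), b, p(p(0)))))   [R1 at 1.3.3]
4. p(m(cons(p(b), 0), 0, m(cons(p(b), 0), b, p(p(0)))))  →  p(m(cons(p(b), 0), 0, p(0)))   [R3 at 1.3]
5. p(m(cons(p(b), 0), 0, p(0)))  →  p(0)   [R3 at 1]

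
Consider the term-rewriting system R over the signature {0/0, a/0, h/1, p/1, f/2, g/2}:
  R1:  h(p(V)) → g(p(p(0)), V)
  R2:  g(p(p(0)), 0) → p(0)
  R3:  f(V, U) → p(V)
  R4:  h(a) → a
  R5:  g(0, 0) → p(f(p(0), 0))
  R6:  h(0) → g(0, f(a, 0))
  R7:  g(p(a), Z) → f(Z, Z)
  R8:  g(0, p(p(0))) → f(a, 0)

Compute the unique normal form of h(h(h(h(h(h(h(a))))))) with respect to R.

1. h(h(h(h(h(h(h(a)))))))  →  h(h(h(h(h(h(a))))))   [R4 at 1.1.1.1.1.1]
2. h(h(h(h(h(h(a))))))  →  h(h(h(h(h(a)))))   [R4 at 1.1.1.1.1]
3. h(h(h(h(h(a)))))  →  h(h(h(h(a))))   [R4 at 1.1.1.1]
4. h(h(h(h(a))))  →  h(h(h(a)))   [R4 at 1.1.1]
5. h(h(h(a)))  →  h(h(a))   [R4 at 1.1]
6. h(h(a))  →  h(a)   [R4 at 1]
7. h(a)  →  a   [R4 at ε]

a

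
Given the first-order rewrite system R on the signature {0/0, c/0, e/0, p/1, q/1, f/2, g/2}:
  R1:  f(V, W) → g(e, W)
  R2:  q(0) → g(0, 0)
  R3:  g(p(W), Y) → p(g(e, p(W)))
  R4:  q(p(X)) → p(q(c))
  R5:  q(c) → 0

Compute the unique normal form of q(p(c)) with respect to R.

1. q(p(c))  →  p(q(c))   [R4 at ε]
2. p(q(c))  →  p(0)   [R5 at 1]

p(0)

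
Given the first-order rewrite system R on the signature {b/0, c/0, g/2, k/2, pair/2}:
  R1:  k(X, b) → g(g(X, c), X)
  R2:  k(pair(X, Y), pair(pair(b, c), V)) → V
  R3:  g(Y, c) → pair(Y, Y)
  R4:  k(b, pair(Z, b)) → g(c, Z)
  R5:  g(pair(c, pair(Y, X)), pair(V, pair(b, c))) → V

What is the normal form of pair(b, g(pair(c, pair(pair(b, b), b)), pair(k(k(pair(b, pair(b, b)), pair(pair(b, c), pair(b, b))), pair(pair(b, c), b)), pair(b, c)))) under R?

1. pair(b, g(pair(c, pair(pair(b, b), b)), pair(k(k(pair(b, pair(b, b)), pair(pair(b, c), pair(b, b))), pair(pair(b, c), b)), pair(b, c))))  →  pair(b, k(k(pair(b, pair(b, b)), pair(pair(b, c), pair(b, b))), pair(pair(b, c), b)))   [R5 at 2]
2. pair(b, k(k(pair(b, pair(b, b)), pair(pair(b, c), pair(b, b))), pair(pair(b, c), b)))  →  pair(b, k(pair(b, b), pair(pair(b, c), b)))   [R2 at 2.1]
3. pair(b, k(pair(b, b), pair(pair(b, c), b)))  →  pair(b, b)   [R2 at 2]

pair(b, b)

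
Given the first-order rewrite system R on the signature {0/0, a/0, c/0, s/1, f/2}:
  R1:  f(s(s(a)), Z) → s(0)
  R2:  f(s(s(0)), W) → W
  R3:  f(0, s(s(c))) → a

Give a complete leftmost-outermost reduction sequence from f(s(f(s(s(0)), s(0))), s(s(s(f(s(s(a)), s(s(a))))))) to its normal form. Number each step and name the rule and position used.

s(s(s(s(0))))

1. f(s(f(s(s(0)), s(0))), s(s(s(f(s(s(a)), s(s(a)))))))  →  f(s(s(0)), s(s(s(f(s(s(a)), s(s(a)))))))   [R2 at 1.1]
2. f(s(s(0)), s(s(s(f(s(s(a)), s(s(a)))))))  →  s(s(s(f(s(s(a)), s(s(a))))))   [R2 at ε]
3. s(s(s(f(s(s(a)), s(s(a))))))  →  s(s(s(s(0))))   [R1 at 1.1.1]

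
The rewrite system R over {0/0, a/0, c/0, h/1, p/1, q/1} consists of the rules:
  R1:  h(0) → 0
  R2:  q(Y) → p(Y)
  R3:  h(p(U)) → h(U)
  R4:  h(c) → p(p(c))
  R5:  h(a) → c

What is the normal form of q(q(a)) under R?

1. q(q(a))  →  p(q(a))   [R2 at ε]
2. p(q(a))  →  p(p(a))   [R2 at 1]

p(p(a))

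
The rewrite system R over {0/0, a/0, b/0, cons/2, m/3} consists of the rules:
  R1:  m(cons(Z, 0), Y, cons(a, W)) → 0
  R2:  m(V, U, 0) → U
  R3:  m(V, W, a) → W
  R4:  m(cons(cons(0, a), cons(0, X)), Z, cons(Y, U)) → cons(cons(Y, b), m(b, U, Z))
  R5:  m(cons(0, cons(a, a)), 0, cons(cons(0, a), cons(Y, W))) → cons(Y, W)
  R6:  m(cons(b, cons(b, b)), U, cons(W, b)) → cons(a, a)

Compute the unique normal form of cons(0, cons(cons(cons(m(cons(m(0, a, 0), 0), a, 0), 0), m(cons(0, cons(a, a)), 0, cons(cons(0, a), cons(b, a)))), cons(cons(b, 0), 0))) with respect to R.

1. cons(0, cons(cons(cons(m(cons(m(0, a, 0), 0), a, 0), 0), m(cons(0, cons(a, a)), 0, cons(cons(0, a), cons(b, a)))), cons(cons(b, 0), 0)))  →  cons(0, cons(cons(cons(a, 0), m(cons(0, cons(a, a)), 0, cons(cons(0, a), cons(b, a)))), cons(cons(b, 0), 0)))   [R2 at 2.1.1.1]
2. cons(0, cons(cons(cons(a, 0), m(cons(0, cons(a, a)), 0, cons(cons(0, a), cons(b, a)))), cons(cons(b, 0), 0)))  →  cons(0, cons(cons(cons(a, 0), cons(b, a)), cons(cons(b, 0), 0)))   [R5 at 2.1.2]

cons(0, cons(cons(cons(a, 0), cons(b, a)), cons(cons(b, 0), 0)))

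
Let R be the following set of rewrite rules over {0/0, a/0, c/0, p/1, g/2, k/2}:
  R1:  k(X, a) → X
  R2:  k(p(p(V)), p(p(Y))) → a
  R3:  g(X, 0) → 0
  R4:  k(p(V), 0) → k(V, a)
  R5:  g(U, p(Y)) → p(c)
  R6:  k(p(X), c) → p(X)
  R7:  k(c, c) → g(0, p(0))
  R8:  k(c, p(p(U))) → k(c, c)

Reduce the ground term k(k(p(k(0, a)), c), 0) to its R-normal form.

1. k(k(p(k(0, a)), c), 0)  →  k(p(k(0, a)), 0)   [R6 at 1]
2. k(p(k(0, a)), 0)  →  k(k(0, a), a)   [R4 at ε]
3. k(k(0, a), a)  →  k(0, a)   [R1 at ε]
4. k(0, a)  →  0   [R1 at ε]

0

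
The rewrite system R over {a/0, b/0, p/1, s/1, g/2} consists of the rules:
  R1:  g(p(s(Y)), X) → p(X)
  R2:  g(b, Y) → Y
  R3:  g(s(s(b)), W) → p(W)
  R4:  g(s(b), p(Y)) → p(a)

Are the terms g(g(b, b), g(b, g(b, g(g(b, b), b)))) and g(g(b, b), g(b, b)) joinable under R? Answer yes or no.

Reduce t₁ = g(g(b, b), g(b, g(b, g(g(b, b), b)))):
1. g(g(b, b), g(b, g(b, g(g(b, b), b))))  →  g(b, g(b, g(b, g(g(b, b), b))))   [R2 at 1]
2. g(b, g(b, g(b, g(g(b, b), b))))  →  g(b, g(b, g(g(b, b), b)))   [R2 at ε]
3. g(b, g(b, g(g(b, b), b)))  →  g(b, g(g(b, b), b))   [R2 at ε]
4. g(b, g(g(b, b), b))  →  g(g(b, b), b)   [R2 at ε]
5. g(g(b, b), b)  →  g(b, b)   [R2 at 1]
6. g(b, b)  →  b   [R2 at ε]

Reduce t₂ = g(g(b, b), g(b, b)):
1. g(g(b, b), g(b, b))  →  g(b, g(b, b))   [R2 at 1]
2. g(b, g(b, b))  →  g(b, b)   [R2 at ε]
3. g(b, b)  →  b   [R2 at ε]

yes — NF(t₁) = b, NF(t₂) = b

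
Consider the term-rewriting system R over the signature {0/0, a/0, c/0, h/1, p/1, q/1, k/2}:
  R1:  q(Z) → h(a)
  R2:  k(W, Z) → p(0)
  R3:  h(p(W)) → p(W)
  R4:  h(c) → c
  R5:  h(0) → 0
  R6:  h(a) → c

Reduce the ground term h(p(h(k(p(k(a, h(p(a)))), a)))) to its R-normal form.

1. h(p(h(k(p(k(a, h(p(a)))), a))))  →  p(h(k(p(k(a, h(p(a)))), a)))   [R3 at ε]
2. p(h(k(p(k(a, h(p(a)))), a)))  →  p(h(p(0)))   [R2 at 1.1]
3. p(h(p(0)))  →  p(p(0))   [R3 at 1]

p(p(0))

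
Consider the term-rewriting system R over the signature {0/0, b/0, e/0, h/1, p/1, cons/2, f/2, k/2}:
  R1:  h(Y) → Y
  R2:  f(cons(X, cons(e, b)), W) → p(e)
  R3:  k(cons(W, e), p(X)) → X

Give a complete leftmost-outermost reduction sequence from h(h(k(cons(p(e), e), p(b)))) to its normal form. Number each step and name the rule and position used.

b

1. h(h(k(cons(p(e), e), p(b))))  →  h(k(cons(p(e), e), p(b)))   [R1 at ε]
2. h(k(cons(p(e), e), p(b)))  →  k(cons(p(e), e), p(b))   [R1 at ε]
3. k(cons(p(e), e), p(b))  →  b   [R3 at ε]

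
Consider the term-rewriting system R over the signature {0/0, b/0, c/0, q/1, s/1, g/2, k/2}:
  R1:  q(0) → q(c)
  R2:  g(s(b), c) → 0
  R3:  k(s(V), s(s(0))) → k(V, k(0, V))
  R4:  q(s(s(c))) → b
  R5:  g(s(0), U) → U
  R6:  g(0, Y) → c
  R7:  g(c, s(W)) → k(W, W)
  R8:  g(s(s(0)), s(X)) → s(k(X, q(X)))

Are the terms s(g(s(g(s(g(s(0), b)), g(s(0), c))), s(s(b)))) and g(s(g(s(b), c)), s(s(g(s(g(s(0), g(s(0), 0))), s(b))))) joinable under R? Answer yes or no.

yes — NF(t₁) = s(s(s(b))), NF(t₂) = s(s(s(b)))

Reduce t₁ = s(g(s(g(s(g(s(0), b)), g(s(0), c))), s(s(b)))):
1. s(g(s(g(s(g(s(0), b)), g(s(0), c))), s(s(b))))  →  s(g(s(g(s(b), g(s(0), c))), s(s(b))))   [R5 at 1.1.1.1.1]
2. s(g(s(g(s(b), g(s(0), c))), s(s(b))))  →  s(g(s(g(s(b), c)), s(s(b))))   [R5 at 1.1.1.2]
3. s(g(s(g(s(b), c)), s(s(b))))  →  s(g(s(0), s(s(b))))   [R2 at 1.1.1]
4. s(g(s(0), s(s(b))))  →  s(s(s(b)))   [R5 at 1]

Reduce t₂ = g(s(g(s(b), c)), s(s(g(s(g(s(0), g(s(0), 0))), s(b))))):
1. g(s(g(s(b), c)), s(s(g(s(g(s(0), g(s(0), 0))), s(b)))))  →  g(s(0), s(s(g(s(g(s(0), g(s(0), 0))), s(b)))))   [R2 at 1.1]
2. g(s(0), s(s(g(s(g(s(0), g(s(0), 0))), s(b)))))  →  s(s(g(s(g(s(0), g(s(0), 0))), s(b))))   [R5 at ε]
3. s(s(g(s(g(s(0), g(s(0), 0))), s(b))))  →  s(s(g(s(g(s(0), 0)), s(b))))   [R5 at 1.1.1.1]
4. s(s(g(s(g(s(0), 0)), s(b))))  →  s(s(g(s(0), s(b))))   [R5 at 1.1.1.1]
5. s(s(g(s(0), s(b))))  →  s(s(s(b)))   [R5 at 1.1]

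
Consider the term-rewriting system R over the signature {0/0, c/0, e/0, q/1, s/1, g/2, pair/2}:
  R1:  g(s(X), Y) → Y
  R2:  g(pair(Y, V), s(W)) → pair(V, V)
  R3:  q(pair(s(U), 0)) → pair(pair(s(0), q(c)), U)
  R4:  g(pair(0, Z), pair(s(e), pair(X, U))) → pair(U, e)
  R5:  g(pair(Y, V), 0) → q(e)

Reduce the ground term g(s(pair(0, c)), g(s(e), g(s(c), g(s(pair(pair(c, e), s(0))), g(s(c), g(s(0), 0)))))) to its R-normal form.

1. g(s(pair(0, c)), g(s(e), g(s(c), g(s(pair(pair(c, e), s(0))), g(s(c), g(s(0), 0))))))  →  g(s(e), g(s(c), g(s(pair(pair(c, e), s(0))), g(s(c), g(s(0), 0)))))   [R1 at ε]
2. g(s(e), g(s(c), g(s(pair(pair(c, e), s(0))), g(s(c), g(s(0), 0)))))  →  g(s(c), g(s(pair(pair(c, e), s(0))), g(s(c), g(s(0), 0))))   [R1 at ε]
3. g(s(c), g(s(pair(pair(c, e), s(0))), g(s(c), g(s(0), 0))))  →  g(s(pair(pair(c, e), s(0))), g(s(c), g(s(0), 0)))   [R1 at ε]
4. g(s(pair(pair(c, e), s(0))), g(s(c), g(s(0), 0)))  →  g(s(c), g(s(0), 0))   [R1 at ε]
5. g(s(c), g(s(0), 0))  →  g(s(0), 0)   [R1 at ε]
6. g(s(0), 0)  →  0   [R1 at ε]

0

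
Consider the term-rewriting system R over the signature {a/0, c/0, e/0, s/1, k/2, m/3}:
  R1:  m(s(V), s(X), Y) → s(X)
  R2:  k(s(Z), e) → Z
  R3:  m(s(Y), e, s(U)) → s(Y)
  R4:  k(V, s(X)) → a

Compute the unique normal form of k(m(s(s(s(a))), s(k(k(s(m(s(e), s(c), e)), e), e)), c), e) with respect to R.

1. k(m(s(s(s(a))), s(k(k(s(m(s(e), s(c), e)), e), e)), c), e)  →  k(s(k(k(s(m(s(e), s(c), e)), e), e)), e)   [R1 at 1]
2. k(s(k(k(s(m(s(e), s(c), e)), e), e)), e)  →  k(k(s(m(s(e), s(c), e)), e), e)   [R2 at ε]
3. k(k(s(m(s(e), s(c), e)), e), e)  →  k(m(s(e), s(c), e), e)   [R2 at 1]
4. k(m(s(e), s(c), e), e)  →  k(s(c), e)   [R1 at 1]
5. k(s(c), e)  →  c   [R2 at ε]

c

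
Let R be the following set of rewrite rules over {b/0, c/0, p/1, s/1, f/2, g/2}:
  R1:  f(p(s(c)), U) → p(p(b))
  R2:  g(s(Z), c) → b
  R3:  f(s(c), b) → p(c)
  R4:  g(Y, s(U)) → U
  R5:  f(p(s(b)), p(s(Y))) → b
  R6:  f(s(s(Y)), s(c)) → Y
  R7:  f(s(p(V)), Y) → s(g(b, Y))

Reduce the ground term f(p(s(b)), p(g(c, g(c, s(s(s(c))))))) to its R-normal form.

1. f(p(s(b)), p(g(c, g(c, s(s(s(c)))))))  →  f(p(s(b)), p(g(c, s(s(c)))))   [R4 at 2.1.2]
2. f(p(s(b)), p(g(c, s(s(c)))))  →  f(p(s(b)), p(s(c)))   [R4 at 2.1]
3. f(p(s(b)), p(s(c)))  →  b   [R5 at ε]

b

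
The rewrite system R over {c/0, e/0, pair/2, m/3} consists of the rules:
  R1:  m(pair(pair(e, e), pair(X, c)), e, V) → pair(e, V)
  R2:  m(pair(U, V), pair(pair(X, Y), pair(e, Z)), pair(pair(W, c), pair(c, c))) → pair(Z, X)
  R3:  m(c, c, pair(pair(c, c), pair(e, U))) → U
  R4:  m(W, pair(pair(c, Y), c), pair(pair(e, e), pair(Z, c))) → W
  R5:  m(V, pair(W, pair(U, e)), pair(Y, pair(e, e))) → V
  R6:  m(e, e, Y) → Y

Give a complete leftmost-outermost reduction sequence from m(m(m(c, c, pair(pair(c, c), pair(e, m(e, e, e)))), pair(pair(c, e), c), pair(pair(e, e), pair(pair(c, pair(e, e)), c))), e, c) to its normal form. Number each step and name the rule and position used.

1. m(m(m(c, c, pair(pair(c, c), pair(e, m(e, e, e)))), pair(pair(c, e), c), pair(pair(e, e), pair(pair(c, pair(e, e)), c))), e, c)  →  m(m(c, c, pair(pair(c, c), pair(e, m(e, e, e)))), e, c)   [R4 at 1]
2. m(m(c, c, pair(pair(c, c), pair(e, m(e, e, e)))), e, c)  →  m(m(e, e, e), e, c)   [R3 at 1]
3. m(m(e, e, e), e, c)  →  m(e, e, c)   [R6 at 1]
4. m(e, e, c)  →  c   [R6 at ε]

c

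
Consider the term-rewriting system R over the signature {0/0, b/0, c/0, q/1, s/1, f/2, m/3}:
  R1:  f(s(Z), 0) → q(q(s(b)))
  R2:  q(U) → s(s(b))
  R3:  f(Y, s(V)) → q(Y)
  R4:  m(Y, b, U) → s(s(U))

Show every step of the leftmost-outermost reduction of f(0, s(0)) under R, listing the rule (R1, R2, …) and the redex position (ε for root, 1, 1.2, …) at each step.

s(s(b))

1. f(0, s(0))  →  q(0)   [R3 at ε]
2. q(0)  →  s(s(b))   [R2 at ε]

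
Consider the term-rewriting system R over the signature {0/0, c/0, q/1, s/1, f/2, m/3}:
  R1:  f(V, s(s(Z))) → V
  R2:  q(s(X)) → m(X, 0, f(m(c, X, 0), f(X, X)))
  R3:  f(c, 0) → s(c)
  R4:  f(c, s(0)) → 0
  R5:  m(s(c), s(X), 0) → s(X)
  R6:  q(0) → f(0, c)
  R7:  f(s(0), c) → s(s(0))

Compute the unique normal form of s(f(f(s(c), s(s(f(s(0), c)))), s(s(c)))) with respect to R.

1. s(f(f(s(c), s(s(f(s(0), c)))), s(s(c))))  →  s(f(s(c), s(s(f(s(0), c)))))   [R1 at 1]
2. s(f(s(c), s(s(f(s(0), c)))))  →  s(s(c))   [R1 at 1]

s(s(c))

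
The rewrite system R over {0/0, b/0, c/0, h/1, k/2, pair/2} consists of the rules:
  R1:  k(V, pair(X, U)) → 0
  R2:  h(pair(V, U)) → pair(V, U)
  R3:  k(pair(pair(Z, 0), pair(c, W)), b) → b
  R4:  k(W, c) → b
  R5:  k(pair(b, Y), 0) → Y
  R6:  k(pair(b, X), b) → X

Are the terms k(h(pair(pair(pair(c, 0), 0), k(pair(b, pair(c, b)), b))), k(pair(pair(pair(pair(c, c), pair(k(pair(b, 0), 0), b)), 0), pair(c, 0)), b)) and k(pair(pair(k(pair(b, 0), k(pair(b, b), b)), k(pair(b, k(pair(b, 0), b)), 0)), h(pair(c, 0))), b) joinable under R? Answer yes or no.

Reduce t₁ = k(h(pair(pair(pair(c, 0), 0), k(pair(b, pair(c, b)), b))), k(pair(pair(pair(pair(c, c), pair(k(pair(b, 0), 0), b)), 0), pair(c, 0)), b)):
1. k(h(pair(pair(pair(c, 0), 0), k(pair(b, pair(c, b)), b))), k(pair(pair(pair(pair(c, c), pair(k(pair(b, 0), 0), b)), 0), pair(c, 0)), b))  →  k(pair(pair(pair(c, 0), 0), k(pair(b, pair(c, b)), b)), k(pair(pair(pair(pair(c, c), pair(k(pair(b, 0), 0), b)), 0), pair(c, 0)), b))   [R2 at 1]
2. k(pair(pair(pair(c, 0), 0), k(pair(b, pair(c, b)), b)), k(pair(pair(pair(pair(c, c), pair(k(pair(b, 0), 0), b)), 0), pair(c, 0)), b))  →  k(pair(pair(pair(c, 0), 0), pair(c, b)), k(pair(pair(pair(pair(c, c), pair(k(pair(b, 0), 0), b)), 0), pair(c, 0)), b))   [R6 at 1.2]
3. k(pair(pair(pair(c, 0), 0), pair(c, b)), k(pair(pair(pair(pair(c, c), pair(k(pair(b, 0), 0), b)), 0), pair(c, 0)), b))  →  k(pair(pair(pair(c, 0), 0), pair(c, b)), b)   [R3 at 2]
4. k(pair(pair(pair(c, 0), 0), pair(c, b)), b)  →  b   [R3 at ε]

Reduce t₂ = k(pair(pair(k(pair(b, 0), k(pair(b, b), b)), k(pair(b, k(pair(b, 0), b)), 0)), h(pair(c, 0))), b):
1. k(pair(pair(k(pair(b, 0), k(pair(b, b), b)), k(pair(b, k(pair(b, 0), b)), 0)), h(pair(c, 0))), b)  →  k(pair(pair(k(pair(b, 0), b), k(pair(b, k(pair(b, 0), b)), 0)), h(pair(c, 0))), b)   [R6 at 1.1.1.2]
2. k(pair(pair(k(pair(b, 0), b), k(pair(b, k(pair(b, 0), b)), 0)), h(pair(c, 0))), b)  →  k(pair(pair(0, k(pair(b, k(pair(b, 0), b)), 0)), h(pair(c, 0))), b)   [R6 at 1.1.1]
3. k(pair(pair(0, k(pair(b, k(pair(b, 0), b)), 0)), h(pair(c, 0))), b)  →  k(pair(pair(0, k(pair(b, 0), b)), h(pair(c, 0))), b)   [R5 at 1.1.2]
4. k(pair(pair(0, k(pair(b, 0), b)), h(pair(c, 0))), b)  →  k(pair(pair(0, 0), h(pair(c, 0))), b)   [R6 at 1.1.2]
5. k(pair(pair(0, 0), h(pair(c, 0))), b)  →  k(pair(pair(0, 0), pair(c, 0)), b)   [R2 at 1.2]
6. k(pair(pair(0, 0), pair(c, 0)), b)  →  b   [R3 at ε]

yes — NF(t₁) = b, NF(t₂) = b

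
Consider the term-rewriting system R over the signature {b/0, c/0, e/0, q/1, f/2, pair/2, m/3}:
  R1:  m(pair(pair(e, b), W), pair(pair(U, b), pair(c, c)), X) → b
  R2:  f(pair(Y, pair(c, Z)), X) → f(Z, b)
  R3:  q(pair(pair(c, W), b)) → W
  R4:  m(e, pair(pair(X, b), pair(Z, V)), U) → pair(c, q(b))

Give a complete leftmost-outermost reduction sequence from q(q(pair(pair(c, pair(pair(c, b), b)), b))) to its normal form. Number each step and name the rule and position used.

b

1. q(q(pair(pair(c, pair(pair(c, b), b)), b)))  →  q(pair(pair(c, b), b))   [R3 at 1]
2. q(pair(pair(c, b), b))  →  b   [R3 at ε]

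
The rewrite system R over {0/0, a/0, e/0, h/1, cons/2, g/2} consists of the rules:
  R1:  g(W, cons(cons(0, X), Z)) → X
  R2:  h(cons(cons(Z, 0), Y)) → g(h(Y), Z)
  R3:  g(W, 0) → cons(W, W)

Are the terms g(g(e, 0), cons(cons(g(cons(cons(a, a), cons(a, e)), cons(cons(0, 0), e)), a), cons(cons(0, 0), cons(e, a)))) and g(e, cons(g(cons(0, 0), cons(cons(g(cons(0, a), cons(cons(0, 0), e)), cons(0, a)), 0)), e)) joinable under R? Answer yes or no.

Reduce t₁ = g(g(e, 0), cons(cons(g(cons(cons(a, a), cons(a, e)), cons(cons(0, 0), e)), a), cons(cons(0, 0), cons(e, a)))):
1. g(g(e, 0), cons(cons(g(cons(cons(a, a), cons(a, e)), cons(cons(0, 0), e)), a), cons(cons(0, 0), cons(e, a))))  →  g(cons(e, e), cons(cons(g(cons(cons(a, a), cons(a, e)), cons(cons(0, 0), e)), a), cons(cons(0, 0), cons(e, a))))   [R3 at 1]
2. g(cons(e, e), cons(cons(g(cons(cons(a, a), cons(a, e)), cons(cons(0, 0), e)), a), cons(cons(0, 0), cons(e, a))))  →  g(cons(e, e), cons(cons(0, a), cons(cons(0, 0), cons(e, a))))   [R1 at 2.1.1]
3. g(cons(e, e), cons(cons(0, a), cons(cons(0, 0), cons(e, a))))  →  a   [R1 at ε]

Reduce t₂ = g(e, cons(g(cons(0, 0), cons(cons(g(cons(0, a), cons(cons(0, 0), e)), cons(0, a)), 0)), e)):
1. g(e, cons(g(cons(0, 0), cons(cons(g(cons(0, a), cons(cons(0, 0), e)), cons(0, a)), 0)), e))  →  g(e, cons(g(cons(0, 0), cons(cons(0, cons(0, a)), 0)), e))   [R1 at 2.1.2.1.1]
2. g(e, cons(g(cons(0, 0), cons(cons(0, cons(0, a)), 0)), e))  →  g(e, cons(cons(0, a), e))   [R1 at 2.1]
3. g(e, cons(cons(0, a), e))  →  a   [R1 at ε]

yes — NF(t₁) = a, NF(t₂) = a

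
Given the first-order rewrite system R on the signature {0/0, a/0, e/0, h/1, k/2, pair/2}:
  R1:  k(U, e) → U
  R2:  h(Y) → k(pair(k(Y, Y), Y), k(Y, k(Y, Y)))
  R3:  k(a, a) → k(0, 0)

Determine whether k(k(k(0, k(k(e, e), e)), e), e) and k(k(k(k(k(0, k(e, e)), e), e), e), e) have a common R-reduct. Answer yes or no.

yes — NF(t₁) = 0, NF(t₂) = 0

Reduce t₁ = k(k(k(0, k(k(e, e), e)), e), e):
1. k(k(k(0, k(k(e, e), e)), e), e)  →  k(k(0, k(k(e, e), e)), e)   [R1 at ε]
2. k(k(0, k(k(e, e), e)), e)  →  k(0, k(k(e, e), e))   [R1 at ε]
3. k(0, k(k(e, e), e))  →  k(0, k(e, e))   [R1 at 2]
4. k(0, k(e, e))  →  k(0, e)   [R1 at 2]
5. k(0, e)  →  0   [R1 at ε]

Reduce t₂ = k(k(k(k(k(0, k(e, e)), e), e), e), e):
1. k(k(k(k(k(0, k(e, e)), e), e), e), e)  →  k(k(k(k(0, k(e, e)), e), e), e)   [R1 at ε]
2. k(k(k(k(0, k(e, e)), e), e), e)  →  k(k(k(0, k(e, e)), e), e)   [R1 at ε]
3. k(k(k(0, k(e, e)), e), e)  →  k(k(0, k(e, e)), e)   [R1 at ε]
4. k(k(0, k(e, e)), e)  →  k(0, k(e, e))   [R1 at ε]
5. k(0, k(e, e))  →  k(0, e)   [R1 at 2]
6. k(0, e)  →  0   [R1 at ε]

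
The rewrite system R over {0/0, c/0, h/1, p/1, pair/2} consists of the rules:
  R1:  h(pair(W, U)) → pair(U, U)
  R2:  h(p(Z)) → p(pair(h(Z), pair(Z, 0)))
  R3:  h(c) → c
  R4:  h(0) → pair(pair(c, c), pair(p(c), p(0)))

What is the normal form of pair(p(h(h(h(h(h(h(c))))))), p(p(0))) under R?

1. pair(p(h(h(h(h(h(h(c))))))), p(p(0)))  →  pair(p(h(h(h(h(h(c)))))), p(p(0)))   [R3 at 1.1.1.1.1.1.1]
2. pair(p(h(h(h(h(h(c)))))), p(p(0)))  →  pair(p(h(h(h(h(c))))), p(p(0)))   [R3 at 1.1.1.1.1.1]
3. pair(p(h(h(h(h(c))))), p(p(0)))  →  pair(p(h(h(h(c)))), p(p(0)))   [R3 at 1.1.1.1.1]
4. pair(p(h(h(h(c)))), p(p(0)))  →  pair(p(h(h(c))), p(p(0)))   [R3 at 1.1.1.1]
5. pair(p(h(h(c))), p(p(0)))  →  pair(p(h(c)), p(p(0)))   [R3 at 1.1.1]
6. pair(p(h(c)), p(p(0)))  →  pair(p(c), p(p(0)))   [R3 at 1.1]

pair(p(c), p(p(0)))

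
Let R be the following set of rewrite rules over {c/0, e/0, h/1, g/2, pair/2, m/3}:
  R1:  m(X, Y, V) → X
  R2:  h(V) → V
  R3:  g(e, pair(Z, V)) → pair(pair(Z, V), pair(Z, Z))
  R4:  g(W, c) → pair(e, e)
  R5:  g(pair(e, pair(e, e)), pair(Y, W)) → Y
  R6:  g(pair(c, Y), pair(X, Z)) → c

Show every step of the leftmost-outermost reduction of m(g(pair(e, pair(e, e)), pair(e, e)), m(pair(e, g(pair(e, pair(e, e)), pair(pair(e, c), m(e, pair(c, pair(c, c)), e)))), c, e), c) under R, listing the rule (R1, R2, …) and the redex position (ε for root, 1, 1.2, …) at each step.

e

1. m(g(pair(e, pair(e, e)), pair(e, e)), m(pair(e, g(pair(e, pair(e, e)), pair(pair(e, c), m(e, pair(c, pair(c, c)), e)))), c, e), c)  →  g(pair(e, pair(e, e)), pair(e, e))   [R1 at ε]
2. g(pair(e, pair(e, e)), pair(e, e))  →  e   [R5 at ε]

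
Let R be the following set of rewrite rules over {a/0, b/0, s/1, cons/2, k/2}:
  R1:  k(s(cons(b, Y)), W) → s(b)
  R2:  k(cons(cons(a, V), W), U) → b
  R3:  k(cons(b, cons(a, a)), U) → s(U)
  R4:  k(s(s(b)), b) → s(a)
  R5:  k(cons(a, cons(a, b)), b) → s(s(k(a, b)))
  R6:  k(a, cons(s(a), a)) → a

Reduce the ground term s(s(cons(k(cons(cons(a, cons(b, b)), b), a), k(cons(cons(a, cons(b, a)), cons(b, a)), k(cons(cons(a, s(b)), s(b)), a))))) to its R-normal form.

s(s(cons(b, b)))

1. s(s(cons(k(cons(cons(a, cons(b, b)), b), a), k(cons(cons(a, cons(b, a)), cons(b, a)), k(cons(cons(a, s(b)), s(b)), a)))))  →  s(s(cons(b, k(cons(cons(a, cons(b, a)), cons(b, a)), k(cons(cons(a, s(b)), s(b)), a)))))   [R2 at 1.1.1]
2. s(s(cons(b, k(cons(cons(a, cons(b, a)), cons(b, a)), k(cons(cons(a, s(b)), s(b)), a)))))  →  s(s(cons(b, b)))   [R2 at 1.1.2]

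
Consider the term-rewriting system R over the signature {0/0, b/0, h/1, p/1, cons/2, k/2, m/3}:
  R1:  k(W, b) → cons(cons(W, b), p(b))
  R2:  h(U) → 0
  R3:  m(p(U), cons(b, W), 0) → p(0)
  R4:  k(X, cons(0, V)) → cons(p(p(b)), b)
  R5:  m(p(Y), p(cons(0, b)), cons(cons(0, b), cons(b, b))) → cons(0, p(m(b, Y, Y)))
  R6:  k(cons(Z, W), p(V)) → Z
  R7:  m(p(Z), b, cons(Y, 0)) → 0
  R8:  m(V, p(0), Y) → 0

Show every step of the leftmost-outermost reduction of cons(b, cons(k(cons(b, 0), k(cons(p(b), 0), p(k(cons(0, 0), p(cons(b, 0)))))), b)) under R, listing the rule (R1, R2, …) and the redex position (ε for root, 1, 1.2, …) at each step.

1. cons(b, cons(k(cons(b, 0), k(cons(p(b), 0), p(k(cons(0, 0), p(cons(b, 0)))))), b))  →  cons(b, cons(k(cons(b, 0), p(b)), b))   [R6 at 2.1.2]
2. cons(b, cons(k(cons(b, 0), p(b)), b))  →  cons(b, cons(b, b))   [R6 at 2.1]

cons(b, cons(b, b))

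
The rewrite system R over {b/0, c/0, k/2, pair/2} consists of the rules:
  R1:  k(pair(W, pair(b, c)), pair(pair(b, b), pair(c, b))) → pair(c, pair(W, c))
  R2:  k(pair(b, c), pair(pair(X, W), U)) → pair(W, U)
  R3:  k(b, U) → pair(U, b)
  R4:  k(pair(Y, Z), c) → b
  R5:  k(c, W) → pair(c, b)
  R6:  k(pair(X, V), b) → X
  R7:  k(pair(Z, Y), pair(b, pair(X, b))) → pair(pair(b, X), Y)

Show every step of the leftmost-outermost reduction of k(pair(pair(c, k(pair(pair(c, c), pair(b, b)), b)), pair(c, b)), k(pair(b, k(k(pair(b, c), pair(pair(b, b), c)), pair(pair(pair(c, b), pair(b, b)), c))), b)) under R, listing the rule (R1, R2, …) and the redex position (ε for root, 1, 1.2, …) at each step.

pair(c, pair(c, c))

1. k(pair(pair(c, k(pair(pair(c, c), pair(b, b)), b)), pair(c, b)), k(pair(b, k(k(pair(b, c), pair(pair(b, b), c)), pair(pair(pair(c, b), pair(b, b)), c))), b))  →  k(pair(pair(c, pair(c, c)), pair(c, b)), k(pair(b, k(k(pair(b, c), pair(pair(b, b), c)), pair(pair(pair(c, b), pair(b, b)), c))), b))   [R6 at 1.1.2]
2. k(pair(pair(c, pair(c, c)), pair(c, b)), k(pair(b, k(k(pair(b, c), pair(pair(b, b), c)), pair(pair(pair(c, b), pair(b, b)), c))), b))  →  k(pair(pair(c, pair(c, c)), pair(c, b)), b)   [R6 at 2]
3. k(pair(pair(c, pair(c, c)), pair(c, b)), b)  →  pair(c, pair(c, c))   [R6 at ε]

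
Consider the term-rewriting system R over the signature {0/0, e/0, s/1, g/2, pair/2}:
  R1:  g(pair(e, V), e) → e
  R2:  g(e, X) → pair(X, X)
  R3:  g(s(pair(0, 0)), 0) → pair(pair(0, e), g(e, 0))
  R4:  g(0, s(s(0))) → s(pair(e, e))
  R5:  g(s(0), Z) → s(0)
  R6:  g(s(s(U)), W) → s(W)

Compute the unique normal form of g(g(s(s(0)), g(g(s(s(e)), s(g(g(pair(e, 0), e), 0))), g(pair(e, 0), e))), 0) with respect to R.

s(0)

1. g(g(s(s(0)), g(g(s(s(e)), s(g(g(pair(e, 0), e), 0))), g(pair(e, 0), e))), 0)  →  g(s(g(g(s(s(e)), s(g(g(pair(e, 0), e), 0))), g(pair(e, 0), e))), 0)   [R6 at 1]
2. g(s(g(g(s(s(e)), s(g(g(pair(e, 0), e), 0))), g(pair(e, 0), e))), 0)  →  g(s(g(s(s(g(g(pair(e, 0), e), 0))), g(pair(e, 0), e))), 0)   [R6 at 1.1.1]
3. g(s(g(s(s(g(g(pair(e, 0), e), 0))), g(pair(e, 0), e))), 0)  →  g(s(s(g(pair(e, 0), e))), 0)   [R6 at 1.1]
4. g(s(s(g(pair(e, 0), e))), 0)  →  s(0)   [R6 at ε]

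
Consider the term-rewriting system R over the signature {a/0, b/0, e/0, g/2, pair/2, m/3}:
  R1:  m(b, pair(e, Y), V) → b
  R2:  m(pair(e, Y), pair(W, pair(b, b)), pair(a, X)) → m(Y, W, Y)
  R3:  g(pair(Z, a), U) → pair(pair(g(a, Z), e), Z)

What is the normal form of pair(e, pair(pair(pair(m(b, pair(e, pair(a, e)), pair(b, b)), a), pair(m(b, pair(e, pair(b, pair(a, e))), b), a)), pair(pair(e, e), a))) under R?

1. pair(e, pair(pair(pair(m(b, pair(e, pair(a, e)), pair(b, b)), a), pair(m(b, pair(e, pair(b, pair(a, e))), b), a)), pair(pair(e, e), a)))  →  pair(e, pair(pair(pair(b, a), pair(m(b, pair(e, pair(b, pair(a, e))), b), a)), pair(pair(e, e), a)))   [R1 at 2.1.1.1]
2. pair(e, pair(pair(pair(b, a), pair(m(b, pair(e, pair(b, pair(a, e))), b), a)), pair(pair(e, e), a)))  →  pair(e, pair(pair(pair(b, a), pair(b, a)), pair(pair(e, e), a)))   [R1 at 2.1.2.1]

pair(e, pair(pair(pair(b, a), pair(b, a)), pair(pair(e, e), a)))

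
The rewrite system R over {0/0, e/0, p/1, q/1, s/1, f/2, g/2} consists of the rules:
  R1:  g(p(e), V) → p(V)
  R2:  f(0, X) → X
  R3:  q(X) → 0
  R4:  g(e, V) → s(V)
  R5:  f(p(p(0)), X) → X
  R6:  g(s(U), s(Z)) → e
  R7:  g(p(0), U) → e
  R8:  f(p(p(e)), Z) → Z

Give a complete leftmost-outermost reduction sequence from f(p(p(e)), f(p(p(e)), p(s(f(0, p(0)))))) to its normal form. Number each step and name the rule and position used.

p(s(p(0)))

1. f(p(p(e)), f(p(p(e)), p(s(f(0, p(0))))))  →  f(p(p(e)), p(s(f(0, p(0)))))   [R8 at ε]
2. f(p(p(e)), p(s(f(0, p(0)))))  →  p(s(f(0, p(0))))   [R8 at ε]
3. p(s(f(0, p(0))))  →  p(s(p(0)))   [R2 at 1.1]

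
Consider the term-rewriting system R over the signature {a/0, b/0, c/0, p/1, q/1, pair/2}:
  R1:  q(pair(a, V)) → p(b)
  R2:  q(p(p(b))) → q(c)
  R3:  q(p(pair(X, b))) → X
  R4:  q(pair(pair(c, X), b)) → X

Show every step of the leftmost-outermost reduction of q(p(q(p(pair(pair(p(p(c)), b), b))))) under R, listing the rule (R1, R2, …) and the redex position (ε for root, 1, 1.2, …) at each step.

p(p(c))

1. q(p(q(p(pair(pair(p(p(c)), b), b)))))  →  q(p(pair(p(p(c)), b)))   [R3 at 1.1]
2. q(p(pair(p(p(c)), b)))  →  p(p(c))   [R3 at ε]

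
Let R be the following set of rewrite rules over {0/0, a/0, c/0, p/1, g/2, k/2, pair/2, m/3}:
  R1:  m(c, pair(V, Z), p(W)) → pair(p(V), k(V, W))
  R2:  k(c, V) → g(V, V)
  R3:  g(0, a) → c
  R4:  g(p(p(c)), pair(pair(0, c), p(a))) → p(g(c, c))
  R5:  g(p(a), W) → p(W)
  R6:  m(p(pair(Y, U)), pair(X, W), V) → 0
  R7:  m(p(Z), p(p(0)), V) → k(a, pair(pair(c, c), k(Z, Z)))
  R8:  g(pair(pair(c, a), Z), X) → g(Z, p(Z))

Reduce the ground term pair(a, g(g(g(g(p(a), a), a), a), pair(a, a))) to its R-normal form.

pair(a, p(pair(a, a)))

1. pair(a, g(g(g(g(p(a), a), a), a), pair(a, a)))  →  pair(a, g(g(g(p(a), a), a), pair(a, a)))   [R5 at 2.1.1.1]
2. pair(a, g(g(g(p(a), a), a), pair(a, a)))  →  pair(a, g(g(p(a), a), pair(a, a)))   [R5 at 2.1.1]
3. pair(a, g(g(p(a), a), pair(a, a)))  →  pair(a, g(p(a), pair(a, a)))   [R5 at 2.1]
4. pair(a, g(p(a), pair(a, a)))  →  pair(a, p(pair(a, a)))   [R5 at 2]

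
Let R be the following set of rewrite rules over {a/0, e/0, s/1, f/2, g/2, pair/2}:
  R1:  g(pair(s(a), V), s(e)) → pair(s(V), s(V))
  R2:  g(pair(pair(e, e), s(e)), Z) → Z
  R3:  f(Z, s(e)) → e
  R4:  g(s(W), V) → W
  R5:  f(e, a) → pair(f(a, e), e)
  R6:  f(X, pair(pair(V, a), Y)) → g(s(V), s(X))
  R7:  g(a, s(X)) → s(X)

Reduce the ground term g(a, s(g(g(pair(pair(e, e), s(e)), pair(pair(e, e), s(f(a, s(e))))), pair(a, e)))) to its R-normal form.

1. g(a, s(g(g(pair(pair(e, e), s(e)), pair(pair(e, e), s(f(a, s(e))))), pair(a, e))))  →  s(g(g(pair(pair(e, e), s(e)), pair(pair(e, e), s(f(a, s(e))))), pair(a, e)))   [R7 at ε]
2. s(g(g(pair(pair(e, e), s(e)), pair(pair(e, e), s(f(a, s(e))))), pair(a, e)))  →  s(g(pair(pair(e, e), s(f(a, s(e)))), pair(a, e)))   [R2 at 1.1]
3. s(g(pair(pair(e, e), s(f(a, s(e)))), pair(a, e)))  →  s(g(pair(pair(e, e), s(e)), pair(a, e)))   [R3 at 1.1.2.1]
4. s(g(pair(pair(e, e), s(e)), pair(a, e)))  →  s(pair(a, e))   [R2 at 1]

s(pair(a, e))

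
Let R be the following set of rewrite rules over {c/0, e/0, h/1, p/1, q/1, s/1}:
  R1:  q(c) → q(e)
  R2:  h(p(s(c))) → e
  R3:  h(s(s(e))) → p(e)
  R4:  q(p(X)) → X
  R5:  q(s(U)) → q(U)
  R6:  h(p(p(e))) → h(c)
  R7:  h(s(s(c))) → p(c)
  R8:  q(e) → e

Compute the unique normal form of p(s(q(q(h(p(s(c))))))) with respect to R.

1. p(s(q(q(h(p(s(c)))))))  →  p(s(q(q(e))))   [R2 at 1.1.1.1]
2. p(s(q(q(e))))  →  p(s(q(e)))   [R8 at 1.1.1]
3. p(s(q(e)))  →  p(s(e))   [R8 at 1.1]

p(s(e))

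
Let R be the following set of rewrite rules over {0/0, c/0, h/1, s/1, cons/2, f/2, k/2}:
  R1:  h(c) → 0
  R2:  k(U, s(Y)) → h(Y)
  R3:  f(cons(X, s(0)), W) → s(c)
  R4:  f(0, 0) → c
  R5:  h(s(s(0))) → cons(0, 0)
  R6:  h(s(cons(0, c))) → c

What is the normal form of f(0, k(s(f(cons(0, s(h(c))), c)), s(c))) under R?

c

1. f(0, k(s(f(cons(0, s(h(c))), c)), s(c)))  →  f(0, h(c))   [R2 at 2]
2. f(0, h(c))  →  f(0, 0)   [R1 at 2]
3. f(0, 0)  →  c   [R4 at ε]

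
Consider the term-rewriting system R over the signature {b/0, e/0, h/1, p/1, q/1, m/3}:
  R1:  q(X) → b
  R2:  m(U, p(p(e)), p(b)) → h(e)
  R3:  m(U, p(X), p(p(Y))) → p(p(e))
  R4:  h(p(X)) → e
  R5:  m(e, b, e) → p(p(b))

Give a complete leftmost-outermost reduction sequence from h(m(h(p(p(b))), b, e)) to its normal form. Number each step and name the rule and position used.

e

1. h(m(h(p(p(b))), b, e))  →  h(m(e, b, e))   [R4 at 1.1]
2. h(m(e, b, e))  →  h(p(p(b)))   [R5 at 1]
3. h(p(p(b)))  →  e   [R4 at ε]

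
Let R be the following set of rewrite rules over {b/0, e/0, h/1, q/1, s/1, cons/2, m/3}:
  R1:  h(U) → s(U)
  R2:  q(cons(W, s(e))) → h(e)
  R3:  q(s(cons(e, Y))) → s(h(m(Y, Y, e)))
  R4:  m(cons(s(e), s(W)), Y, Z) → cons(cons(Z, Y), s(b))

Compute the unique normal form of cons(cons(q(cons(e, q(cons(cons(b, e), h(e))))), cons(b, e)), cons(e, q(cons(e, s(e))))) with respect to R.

cons(cons(s(e), cons(b, e)), cons(e, s(e)))

1. cons(cons(q(cons(e, q(cons(cons(b, e), h(e))))), cons(b, e)), cons(e, q(cons(e, s(e)))))  →  cons(cons(q(cons(e, q(cons(cons(b, e), s(e))))), cons(b, e)), cons(e, q(cons(e, s(e)))))   [R1 at 1.1.1.2.1.2]
2. cons(cons(q(cons(e, q(cons(cons(b, e), s(e))))), cons(b, e)), cons(e, q(cons(e, s(e)))))  →  cons(cons(q(cons(e, h(e))), cons(b, e)), cons(e, q(cons(e, s(e)))))   [R2 at 1.1.1.2]
3. cons(cons(q(cons(e, h(e))), cons(b, e)), cons(e, q(cons(e, s(e)))))  →  cons(cons(q(cons(e, s(e))), cons(b, e)), cons(e, q(cons(e, s(e)))))   [R1 at 1.1.1.2]
4. cons(cons(q(cons(e, s(e))), cons(b, e)), cons(e, q(cons(e, s(e)))))  →  cons(cons(h(e), cons(b, e)), cons(e, q(cons(e, s(e)))))   [R2 at 1.1]
5. cons(cons(h(e), cons(b, e)), cons(e, q(cons(e, s(e)))))  →  cons(cons(s(e), cons(b, e)), cons(e, q(cons(e, s(e)))))   [R1 at 1.1]
6. cons(cons(s(e), cons(b, e)), cons(e, q(cons(e, s(e)))))  →  cons(cons(s(e), cons(b, e)), cons(e, h(e)))   [R2 at 2.2]
7. cons(cons(s(e), cons(b, e)), cons(e, h(e)))  →  cons(cons(s(e), cons(b, e)), cons(e, s(e)))   [R1 at 2.2]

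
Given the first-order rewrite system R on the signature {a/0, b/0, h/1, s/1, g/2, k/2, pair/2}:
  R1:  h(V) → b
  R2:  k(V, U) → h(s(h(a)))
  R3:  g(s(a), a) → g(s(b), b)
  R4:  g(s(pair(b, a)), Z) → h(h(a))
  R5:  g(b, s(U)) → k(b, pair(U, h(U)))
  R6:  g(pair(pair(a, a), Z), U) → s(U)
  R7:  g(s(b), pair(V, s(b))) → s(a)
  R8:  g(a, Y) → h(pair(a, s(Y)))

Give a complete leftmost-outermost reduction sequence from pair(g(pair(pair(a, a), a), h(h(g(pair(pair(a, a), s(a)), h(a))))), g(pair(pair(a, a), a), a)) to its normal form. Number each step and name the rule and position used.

pair(s(b), s(a))

1. pair(g(pair(pair(a, a), a), h(h(g(pair(pair(a, a), s(a)), h(a))))), g(pair(pair(a, a), a), a))  →  pair(s(h(h(g(pair(pair(a, a), s(a)), h(a))))), g(pair(pair(a, a), a), a))   [R6 at 1]
2. pair(s(h(h(g(pair(pair(a, a), s(a)), h(a))))), g(pair(pair(a, a), a), a))  →  pair(s(b), g(pair(pair(a, a), a), a))   [R1 at 1.1]
3. pair(s(b), g(pair(pair(a, a), a), a))  →  pair(s(b), s(a))   [R6 at 2]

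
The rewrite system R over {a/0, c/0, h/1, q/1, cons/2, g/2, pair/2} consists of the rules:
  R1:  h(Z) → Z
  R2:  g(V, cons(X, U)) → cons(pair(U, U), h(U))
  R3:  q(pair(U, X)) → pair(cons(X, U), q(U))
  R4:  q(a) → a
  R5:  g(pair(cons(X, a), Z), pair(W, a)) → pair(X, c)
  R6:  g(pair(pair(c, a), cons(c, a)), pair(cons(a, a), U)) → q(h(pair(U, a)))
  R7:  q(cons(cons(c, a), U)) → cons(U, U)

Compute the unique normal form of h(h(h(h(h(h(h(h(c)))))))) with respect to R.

c

1. h(h(h(h(h(h(h(h(c))))))))  →  h(h(h(h(h(h(h(c)))))))   [R1 at ε]
2. h(h(h(h(h(h(h(c)))))))  →  h(h(h(h(h(h(c))))))   [R1 at ε]
3. h(h(h(h(h(h(c))))))  →  h(h(h(h(h(c)))))   [R1 at ε]
4. h(h(h(h(h(c)))))  →  h(h(h(h(c))))   [R1 at ε]
5. h(h(h(h(c))))  →  h(h(h(c)))   [R1 at ε]
6. h(h(h(c)))  →  h(h(c))   [R1 at ε]
7. h(h(c))  →  h(c)   [R1 at ε]
8. h(c)  →  c   [R1 at ε]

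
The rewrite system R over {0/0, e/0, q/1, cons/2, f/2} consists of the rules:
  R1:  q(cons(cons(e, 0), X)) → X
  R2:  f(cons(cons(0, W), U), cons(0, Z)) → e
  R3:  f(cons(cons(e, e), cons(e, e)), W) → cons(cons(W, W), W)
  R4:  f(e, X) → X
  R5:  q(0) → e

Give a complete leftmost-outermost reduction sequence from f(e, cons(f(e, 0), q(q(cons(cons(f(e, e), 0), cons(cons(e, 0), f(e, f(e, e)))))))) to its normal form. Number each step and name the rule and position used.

1. f(e, cons(f(e, 0), q(q(cons(cons(f(e, e), 0), cons(cons(e, 0), f(e, f(e, e))))))))  →  cons(f(e, 0), q(q(cons(cons(f(e, e), 0), cons(cons(e, 0), f(e, f(e, e)))))))   [R4 at ε]
2. cons(f(e, 0), q(q(cons(cons(f(e, e), 0), cons(cons(e, 0), f(e, f(e, e)))))))  →  cons(0, q(q(cons(cons(f(e, e), 0), cons(cons(e, 0), f(e, f(e, e)))))))   [R4 at 1]
3. cons(0, q(q(cons(cons(f(e, e), 0), cons(cons(e, 0), f(e, f(e, e)))))))  →  cons(0, q(q(cons(cons(e, 0), cons(cons(e, 0), f(e, f(e, e)))))))   [R4 at 2.1.1.1.1]
4. cons(0, q(q(cons(cons(e, 0), cons(cons(e, 0), f(e, f(e, e)))))))  →  cons(0, q(cons(cons(e, 0), f(e, f(e, e)))))   [R1 at 2.1]
5. cons(0, q(cons(cons(e, 0), f(e, f(e, e)))))  →  cons(0, f(e, f(e, e)))   [R1 at 2]
6. cons(0, f(e, f(e, e)))  →  cons(0, f(e, e))   [R4 at 2]
7. cons(0, f(e, e))  →  cons(0, e)   [R4 at 2]

cons(0, e)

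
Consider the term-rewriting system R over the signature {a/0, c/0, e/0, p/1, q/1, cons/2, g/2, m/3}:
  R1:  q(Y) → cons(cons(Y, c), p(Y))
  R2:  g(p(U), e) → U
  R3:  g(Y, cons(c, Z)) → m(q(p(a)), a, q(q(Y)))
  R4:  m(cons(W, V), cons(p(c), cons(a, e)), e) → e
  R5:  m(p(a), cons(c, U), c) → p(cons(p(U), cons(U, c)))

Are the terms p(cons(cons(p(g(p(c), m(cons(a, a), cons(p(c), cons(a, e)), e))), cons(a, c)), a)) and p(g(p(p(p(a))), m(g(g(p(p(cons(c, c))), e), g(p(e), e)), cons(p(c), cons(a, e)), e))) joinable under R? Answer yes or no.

no — NF(t₁) = p(cons(cons(p(c), cons(a, c)), a)), NF(t₂) = p(p(p(a)))

Reduce t₁ = p(cons(cons(p(g(p(c), m(cons(a, a), cons(p(c), cons(a, e)), e))), cons(a, c)), a)):
1. p(cons(cons(p(g(p(c), m(cons(a, a), cons(p(c), cons(a, e)), e))), cons(a, c)), a))  →  p(cons(cons(p(g(p(c), e)), cons(a, c)), a))   [R4 at 1.1.1.1.2]
2. p(cons(cons(p(g(p(c), e)), cons(a, c)), a))  →  p(cons(cons(p(c), cons(a, c)), a))   [R2 at 1.1.1.1]

Reduce t₂ = p(g(p(p(p(a))), m(g(g(p(p(cons(c, c))), e), g(p(e), e)), cons(p(c), cons(a, e)), e))):
1. p(g(p(p(p(a))), m(g(g(p(p(cons(c, c))), e), g(p(e), e)), cons(p(c), cons(a, e)), e)))  →  p(g(p(p(p(a))), m(g(p(cons(c, c)), g(p(e), e)), cons(p(c), cons(a, e)), e)))   [R2 at 1.2.1.1]
2. p(g(p(p(p(a))), m(g(p(cons(c, c)), g(p(e), e)), cons(p(c), cons(a, e)), e)))  →  p(g(p(p(p(a))), m(g(p(cons(c, c)), e), cons(p(c), cons(a, e)), e)))   [R2 at 1.2.1.2]
3. p(g(p(p(p(a))), m(g(p(cons(c, c)), e), cons(p(c), cons(a, e)), e)))  →  p(g(p(p(p(a))), m(cons(c, c), cons(p(c), cons(a, e)), e)))   [R2 at 1.2.1]
4. p(g(p(p(p(a))), m(cons(c, c), cons(p(c), cons(a, e)), e)))  →  p(g(p(p(p(a))), e))   [R4 at 1.2]
5. p(g(p(p(p(a))), e))  →  p(p(p(a)))   [R2 at 1]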